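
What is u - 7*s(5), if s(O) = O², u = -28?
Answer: -203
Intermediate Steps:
u - 7*s(5) = -28 - 7*5² = -28 - 7*25 = -28 - 175 = -203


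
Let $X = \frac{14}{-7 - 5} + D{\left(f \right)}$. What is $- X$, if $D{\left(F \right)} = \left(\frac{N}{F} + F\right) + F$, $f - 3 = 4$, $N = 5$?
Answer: $- \frac{569}{42} \approx -13.548$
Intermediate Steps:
$f = 7$ ($f = 3 + 4 = 7$)
$D{\left(F \right)} = 2 F + \frac{5}{F}$ ($D{\left(F \right)} = \left(\frac{5}{F} + F\right) + F = \left(F + \frac{5}{F}\right) + F = 2 F + \frac{5}{F}$)
$X = \frac{569}{42}$ ($X = \frac{14}{-7 - 5} + \left(2 \cdot 7 + \frac{5}{7}\right) = \frac{14}{-12} + \left(14 + 5 \cdot \frac{1}{7}\right) = 14 \left(- \frac{1}{12}\right) + \left(14 + \frac{5}{7}\right) = - \frac{7}{6} + \frac{103}{7} = \frac{569}{42} \approx 13.548$)
$- X = \left(-1\right) \frac{569}{42} = - \frac{569}{42}$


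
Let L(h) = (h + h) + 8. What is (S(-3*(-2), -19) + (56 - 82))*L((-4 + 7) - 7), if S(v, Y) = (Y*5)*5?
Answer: 0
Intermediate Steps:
L(h) = 8 + 2*h (L(h) = 2*h + 8 = 8 + 2*h)
S(v, Y) = 25*Y (S(v, Y) = (5*Y)*5 = 25*Y)
(S(-3*(-2), -19) + (56 - 82))*L((-4 + 7) - 7) = (25*(-19) + (56 - 82))*(8 + 2*((-4 + 7) - 7)) = (-475 - 26)*(8 + 2*(3 - 7)) = -501*(8 + 2*(-4)) = -501*(8 - 8) = -501*0 = 0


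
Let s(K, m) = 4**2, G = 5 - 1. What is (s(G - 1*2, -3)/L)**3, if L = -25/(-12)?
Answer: 7077888/15625 ≈ 452.98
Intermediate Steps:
L = 25/12 (L = -25*(-1/12) = 25/12 ≈ 2.0833)
G = 4
s(K, m) = 16
(s(G - 1*2, -3)/L)**3 = (16/(25/12))**3 = (16*(12/25))**3 = (192/25)**3 = 7077888/15625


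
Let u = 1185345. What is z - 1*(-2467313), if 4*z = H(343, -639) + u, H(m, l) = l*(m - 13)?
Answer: 10843727/4 ≈ 2.7109e+6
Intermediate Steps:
H(m, l) = l*(-13 + m)
z = 974475/4 (z = (-639*(-13 + 343) + 1185345)/4 = (-639*330 + 1185345)/4 = (-210870 + 1185345)/4 = (1/4)*974475 = 974475/4 ≈ 2.4362e+5)
z - 1*(-2467313) = 974475/4 - 1*(-2467313) = 974475/4 + 2467313 = 10843727/4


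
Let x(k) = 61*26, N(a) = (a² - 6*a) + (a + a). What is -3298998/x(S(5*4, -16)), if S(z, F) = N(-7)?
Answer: -1649499/793 ≈ -2080.1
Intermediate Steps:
N(a) = a² - 4*a (N(a) = (a² - 6*a) + 2*a = a² - 4*a)
S(z, F) = 77 (S(z, F) = -7*(-4 - 7) = -7*(-11) = 77)
x(k) = 1586
-3298998/x(S(5*4, -16)) = -3298998/1586 = -3298998*1/1586 = -1649499/793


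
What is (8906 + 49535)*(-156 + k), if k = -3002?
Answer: -184556678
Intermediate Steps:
(8906 + 49535)*(-156 + k) = (8906 + 49535)*(-156 - 3002) = 58441*(-3158) = -184556678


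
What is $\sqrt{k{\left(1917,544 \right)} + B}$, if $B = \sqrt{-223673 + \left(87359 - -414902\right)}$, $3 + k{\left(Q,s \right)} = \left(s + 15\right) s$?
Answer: $\sqrt{304093 + 2 \sqrt{69647}} \approx 551.92$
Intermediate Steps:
$k{\left(Q,s \right)} = -3 + s \left(15 + s\right)$ ($k{\left(Q,s \right)} = -3 + \left(s + 15\right) s = -3 + \left(15 + s\right) s = -3 + s \left(15 + s\right)$)
$B = 2 \sqrt{69647}$ ($B = \sqrt{-223673 + \left(87359 + 414902\right)} = \sqrt{-223673 + 502261} = \sqrt{278588} = 2 \sqrt{69647} \approx 527.81$)
$\sqrt{k{\left(1917,544 \right)} + B} = \sqrt{\left(-3 + 544^{2} + 15 \cdot 544\right) + 2 \sqrt{69647}} = \sqrt{\left(-3 + 295936 + 8160\right) + 2 \sqrt{69647}} = \sqrt{304093 + 2 \sqrt{69647}}$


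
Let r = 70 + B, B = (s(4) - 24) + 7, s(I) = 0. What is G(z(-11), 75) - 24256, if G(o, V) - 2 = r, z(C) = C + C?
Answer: -24201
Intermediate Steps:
z(C) = 2*C
B = -17 (B = (0 - 24) + 7 = -24 + 7 = -17)
r = 53 (r = 70 - 17 = 53)
G(o, V) = 55 (G(o, V) = 2 + 53 = 55)
G(z(-11), 75) - 24256 = 55 - 24256 = -24201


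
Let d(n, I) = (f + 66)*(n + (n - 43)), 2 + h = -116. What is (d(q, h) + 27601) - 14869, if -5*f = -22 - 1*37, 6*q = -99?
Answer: 34096/5 ≈ 6819.2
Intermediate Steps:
q = -33/2 (q = (⅙)*(-99) = -33/2 ≈ -16.500)
f = 59/5 (f = -(-22 - 1*37)/5 = -(-22 - 37)/5 = -⅕*(-59) = 59/5 ≈ 11.800)
h = -118 (h = -2 - 116 = -118)
d(n, I) = -16727/5 + 778*n/5 (d(n, I) = (59/5 + 66)*(n + (n - 43)) = 389*(n + (-43 + n))/5 = 389*(-43 + 2*n)/5 = -16727/5 + 778*n/5)
(d(q, h) + 27601) - 14869 = ((-16727/5 + (778/5)*(-33/2)) + 27601) - 14869 = ((-16727/5 - 12837/5) + 27601) - 14869 = (-29564/5 + 27601) - 14869 = 108441/5 - 14869 = 34096/5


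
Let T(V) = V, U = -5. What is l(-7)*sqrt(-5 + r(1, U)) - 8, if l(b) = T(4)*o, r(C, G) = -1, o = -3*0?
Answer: -8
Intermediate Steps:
o = 0
l(b) = 0 (l(b) = 4*0 = 0)
l(-7)*sqrt(-5 + r(1, U)) - 8 = 0*sqrt(-5 - 1) - 8 = 0*sqrt(-6) - 8 = 0*(I*sqrt(6)) - 8 = 0 - 8 = -8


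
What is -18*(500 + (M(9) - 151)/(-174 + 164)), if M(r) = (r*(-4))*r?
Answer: -9855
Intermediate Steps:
M(r) = -4*r² (M(r) = (-4*r)*r = -4*r²)
-18*(500 + (M(9) - 151)/(-174 + 164)) = -18*(500 + (-4*9² - 151)/(-174 + 164)) = -18*(500 + (-4*81 - 151)/(-10)) = -18*(500 + (-324 - 151)*(-⅒)) = -18*(500 - 475*(-⅒)) = -18*(500 + 95/2) = -18*1095/2 = -9855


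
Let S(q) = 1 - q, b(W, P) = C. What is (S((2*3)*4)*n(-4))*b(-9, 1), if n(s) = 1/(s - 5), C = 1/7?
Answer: 23/63 ≈ 0.36508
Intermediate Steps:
C = ⅐ ≈ 0.14286
b(W, P) = ⅐
n(s) = 1/(-5 + s)
(S((2*3)*4)*n(-4))*b(-9, 1) = ((1 - 2*3*4)/(-5 - 4))*(⅐) = ((1 - 6*4)/(-9))*(⅐) = ((1 - 1*24)*(-⅑))*(⅐) = ((1 - 24)*(-⅑))*(⅐) = -23*(-⅑)*(⅐) = (23/9)*(⅐) = 23/63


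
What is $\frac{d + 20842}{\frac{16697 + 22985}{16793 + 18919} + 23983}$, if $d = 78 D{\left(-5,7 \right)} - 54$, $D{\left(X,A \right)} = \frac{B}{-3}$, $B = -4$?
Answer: $\frac{373047552}{428260289} \approx 0.87108$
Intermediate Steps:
$D{\left(X,A \right)} = \frac{4}{3}$ ($D{\left(X,A \right)} = - \frac{4}{-3} = \left(-4\right) \left(- \frac{1}{3}\right) = \frac{4}{3}$)
$d = 50$ ($d = 78 \cdot \frac{4}{3} - 54 = 104 - 54 = 50$)
$\frac{d + 20842}{\frac{16697 + 22985}{16793 + 18919} + 23983} = \frac{50 + 20842}{\frac{16697 + 22985}{16793 + 18919} + 23983} = \frac{20892}{\frac{39682}{35712} + 23983} = \frac{20892}{39682 \cdot \frac{1}{35712} + 23983} = \frac{20892}{\frac{19841}{17856} + 23983} = \frac{20892}{\frac{428260289}{17856}} = 20892 \cdot \frac{17856}{428260289} = \frac{373047552}{428260289}$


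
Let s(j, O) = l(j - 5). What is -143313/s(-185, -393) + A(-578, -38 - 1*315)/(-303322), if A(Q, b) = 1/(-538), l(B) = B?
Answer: 11693426176529/15502787420 ≈ 754.28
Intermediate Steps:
A(Q, b) = -1/538
s(j, O) = -5 + j (s(j, O) = j - 5 = -5 + j)
-143313/s(-185, -393) + A(-578, -38 - 1*315)/(-303322) = -143313/(-5 - 185) - 1/538/(-303322) = -143313/(-190) - 1/538*(-1/303322) = -143313*(-1/190) + 1/163187236 = 143313/190 + 1/163187236 = 11693426176529/15502787420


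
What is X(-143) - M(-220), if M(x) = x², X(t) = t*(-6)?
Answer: -47542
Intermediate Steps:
X(t) = -6*t
X(-143) - M(-220) = -6*(-143) - 1*(-220)² = 858 - 1*48400 = 858 - 48400 = -47542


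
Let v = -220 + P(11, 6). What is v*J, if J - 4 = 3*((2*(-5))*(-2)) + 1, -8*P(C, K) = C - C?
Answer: -14300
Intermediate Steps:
P(C, K) = 0 (P(C, K) = -(C - C)/8 = -⅛*0 = 0)
v = -220 (v = -220 + 0 = -220)
J = 65 (J = 4 + (3*((2*(-5))*(-2)) + 1) = 4 + (3*(-10*(-2)) + 1) = 4 + (3*20 + 1) = 4 + (60 + 1) = 4 + 61 = 65)
v*J = -220*65 = -14300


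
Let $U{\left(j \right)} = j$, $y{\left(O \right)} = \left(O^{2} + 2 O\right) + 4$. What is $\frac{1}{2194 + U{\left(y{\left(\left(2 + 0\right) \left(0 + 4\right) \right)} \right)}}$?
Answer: $\frac{1}{2278} \approx 0.00043898$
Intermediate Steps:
$y{\left(O \right)} = 4 + O^{2} + 2 O$
$\frac{1}{2194 + U{\left(y{\left(\left(2 + 0\right) \left(0 + 4\right) \right)} \right)}} = \frac{1}{2194 + \left(4 + \left(\left(2 + 0\right) \left(0 + 4\right)\right)^{2} + 2 \left(2 + 0\right) \left(0 + 4\right)\right)} = \frac{1}{2194 + \left(4 + \left(2 \cdot 4\right)^{2} + 2 \cdot 2 \cdot 4\right)} = \frac{1}{2194 + \left(4 + 8^{2} + 2 \cdot 8\right)} = \frac{1}{2194 + \left(4 + 64 + 16\right)} = \frac{1}{2194 + 84} = \frac{1}{2278}$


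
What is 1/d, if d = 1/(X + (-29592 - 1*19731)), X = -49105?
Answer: -98428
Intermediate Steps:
d = -1/98428 (d = 1/(-49105 + (-29592 - 1*19731)) = 1/(-49105 + (-29592 - 19731)) = 1/(-49105 - 49323) = 1/(-98428) = -1/98428 ≈ -1.0160e-5)
1/d = 1/(-1/98428) = -98428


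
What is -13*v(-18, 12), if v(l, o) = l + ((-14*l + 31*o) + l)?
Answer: -7644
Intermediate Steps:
v(l, o) = -12*l + 31*o (v(l, o) = l + (-13*l + 31*o) = -12*l + 31*o)
-13*v(-18, 12) = -13*(-12*(-18) + 31*12) = -13*(216 + 372) = -13*588 = -7644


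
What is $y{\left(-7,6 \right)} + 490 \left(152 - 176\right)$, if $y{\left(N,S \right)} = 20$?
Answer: $-11740$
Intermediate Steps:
$y{\left(-7,6 \right)} + 490 \left(152 - 176\right) = 20 + 490 \left(152 - 176\right) = 20 + 490 \left(-24\right) = 20 - 11760 = -11740$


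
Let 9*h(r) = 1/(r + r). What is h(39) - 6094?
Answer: -4277987/702 ≈ -6094.0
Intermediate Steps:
h(r) = 1/(18*r) (h(r) = 1/(9*(r + r)) = 1/(9*((2*r))) = (1/(2*r))/9 = 1/(18*r))
h(39) - 6094 = (1/18)/39 - 6094 = (1/18)*(1/39) - 6094 = 1/702 - 6094 = -4277987/702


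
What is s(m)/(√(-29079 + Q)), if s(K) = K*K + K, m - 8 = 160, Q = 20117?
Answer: -14196*I*√8962/4481 ≈ -299.91*I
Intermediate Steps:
m = 168 (m = 8 + 160 = 168)
s(K) = K + K² (s(K) = K² + K = K + K²)
s(m)/(√(-29079 + Q)) = (168*(1 + 168))/(√(-29079 + 20117)) = (168*169)/(√(-8962)) = 28392/((I*√8962)) = 28392*(-I*√8962/8962) = -14196*I*√8962/4481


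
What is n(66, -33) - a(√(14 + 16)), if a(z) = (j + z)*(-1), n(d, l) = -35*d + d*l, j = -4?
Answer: -4492 + √30 ≈ -4486.5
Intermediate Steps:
a(z) = 4 - z (a(z) = (-4 + z)*(-1) = 4 - z)
n(66, -33) - a(√(14 + 16)) = 66*(-35 - 33) - (4 - √(14 + 16)) = 66*(-68) - (4 - √30) = -4488 + (-4 + √30) = -4492 + √30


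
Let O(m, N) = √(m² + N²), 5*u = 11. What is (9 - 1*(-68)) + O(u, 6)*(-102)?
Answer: 77 - 102*√1021/5 ≈ -574.84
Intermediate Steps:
u = 11/5 (u = (⅕)*11 = 11/5 ≈ 2.2000)
O(m, N) = √(N² + m²)
(9 - 1*(-68)) + O(u, 6)*(-102) = (9 - 1*(-68)) + √(6² + (11/5)²)*(-102) = (9 + 68) + √(36 + 121/25)*(-102) = 77 + √(1021/25)*(-102) = 77 + (√1021/5)*(-102) = 77 - 102*√1021/5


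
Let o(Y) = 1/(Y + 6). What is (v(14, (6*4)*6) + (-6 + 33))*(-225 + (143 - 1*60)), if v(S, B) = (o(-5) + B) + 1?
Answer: -24566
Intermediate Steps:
o(Y) = 1/(6 + Y)
v(S, B) = 2 + B (v(S, B) = (1/(6 - 5) + B) + 1 = (1/1 + B) + 1 = (1 + B) + 1 = 2 + B)
(v(14, (6*4)*6) + (-6 + 33))*(-225 + (143 - 1*60)) = ((2 + (6*4)*6) + (-6 + 33))*(-225 + (143 - 1*60)) = ((2 + 24*6) + 27)*(-225 + (143 - 60)) = ((2 + 144) + 27)*(-225 + 83) = (146 + 27)*(-142) = 173*(-142) = -24566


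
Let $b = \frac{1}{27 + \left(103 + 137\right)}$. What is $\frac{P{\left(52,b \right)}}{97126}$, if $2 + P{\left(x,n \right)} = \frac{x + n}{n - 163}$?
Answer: $- \frac{20185}{845384704} \approx -2.3877 \cdot 10^{-5}$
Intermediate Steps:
$b = \frac{1}{267}$ ($b = \frac{1}{27 + 240} = \frac{1}{267} \approx 0.0037453$)
$P{\left(x,n \right)} = -2 + \frac{n + x}{-163 + n}$ ($P{\left(x,n \right)} = -2 + \frac{x + n}{n - 163} = -2 + \frac{n + x}{-163 + n}$)
$\frac{P{\left(52,b \right)}}{97126} = \frac{\frac{1}{-163 + \frac{1}{267}} \left(326 + 52 - \frac{1}{267}\right)}{97126} = \frac{326 + 52 - \frac{1}{267}}{- \frac{43520}{267}} \cdot \frac{1}{97126} = \left(- \frac{267}{43520}\right) \frac{100925}{267} \cdot \frac{1}{97126} = \left(- \frac{20185}{8704}\right) \frac{1}{97126} = - \frac{20185}{845384704}$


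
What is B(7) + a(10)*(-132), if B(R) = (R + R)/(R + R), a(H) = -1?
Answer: 133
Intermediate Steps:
B(R) = 1 (B(R) = (2*R)/((2*R)) = (2*R)*(1/(2*R)) = 1)
B(7) + a(10)*(-132) = 1 - 1*(-132) = 1 + 132 = 133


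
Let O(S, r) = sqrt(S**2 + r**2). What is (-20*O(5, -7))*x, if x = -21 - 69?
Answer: 1800*sqrt(74) ≈ 15484.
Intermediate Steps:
x = -90
(-20*O(5, -7))*x = -20*sqrt(5**2 + (-7)**2)*(-90) = -20*sqrt(25 + 49)*(-90) = -20*sqrt(74)*(-90) = 1800*sqrt(74)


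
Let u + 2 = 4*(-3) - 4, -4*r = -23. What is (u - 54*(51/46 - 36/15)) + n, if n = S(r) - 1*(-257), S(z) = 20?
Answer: 37804/115 ≈ 328.73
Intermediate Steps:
r = 23/4 (r = -¼*(-23) = 23/4 ≈ 5.7500)
u = -18 (u = -2 + (4*(-3) - 4) = -2 + (-12 - 4) = -2 - 16 = -18)
n = 277 (n = 20 - 1*(-257) = 20 + 257 = 277)
(u - 54*(51/46 - 36/15)) + n = (-18 - 54*(51/46 - 36/15)) + 277 = (-18 - 54*(51*(1/46) - 36*1/15)) + 277 = (-18 - 54*(51/46 - 12/5)) + 277 = (-18 - 54*(-297/230)) + 277 = (-18 + 8019/115) + 277 = 5949/115 + 277 = 37804/115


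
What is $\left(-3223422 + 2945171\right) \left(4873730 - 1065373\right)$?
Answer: $-1059679143607$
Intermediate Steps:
$\left(-3223422 + 2945171\right) \left(4873730 - 1065373\right) = \left(-278251\right) 3808357 = -1059679143607$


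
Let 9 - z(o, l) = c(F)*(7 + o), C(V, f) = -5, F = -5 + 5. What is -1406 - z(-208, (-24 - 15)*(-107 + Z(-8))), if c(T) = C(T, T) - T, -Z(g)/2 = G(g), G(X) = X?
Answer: -410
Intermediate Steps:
Z(g) = -2*g
F = 0
c(T) = -5 - T
z(o, l) = 44 + 5*o (z(o, l) = 9 - (-5 - 1*0)*(7 + o) = 9 - (-5 + 0)*(7 + o) = 9 - (-5)*(7 + o) = 9 - (-35 - 5*o) = 9 + (35 + 5*o) = 44 + 5*o)
-1406 - z(-208, (-24 - 15)*(-107 + Z(-8))) = -1406 - (44 + 5*(-208)) = -1406 - (44 - 1040) = -1406 - 1*(-996) = -1406 + 996 = -410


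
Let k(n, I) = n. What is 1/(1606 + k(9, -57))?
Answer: 1/1615 ≈ 0.00061920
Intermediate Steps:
1/(1606 + k(9, -57)) = 1/(1606 + 9) = 1/1615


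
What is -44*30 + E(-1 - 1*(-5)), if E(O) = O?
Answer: -1316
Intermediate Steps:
-44*30 + E(-1 - 1*(-5)) = -44*30 + (-1 - 1*(-5)) = -1320 + (-1 + 5) = -1320 + 4 = -1316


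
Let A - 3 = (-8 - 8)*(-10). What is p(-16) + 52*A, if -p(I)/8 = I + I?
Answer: 8732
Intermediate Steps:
p(I) = -16*I (p(I) = -8*(I + I) = -16*I)
A = 163 (A = 3 + (-8 - 8)*(-10) = 3 - 16*(-10) = 3 + 160 = 163)
p(-16) + 52*A = -16*(-16) + 52*163 = 256 + 8476 = 8732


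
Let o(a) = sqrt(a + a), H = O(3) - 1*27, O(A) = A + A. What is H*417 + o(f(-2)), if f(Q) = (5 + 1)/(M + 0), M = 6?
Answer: -8757 + sqrt(2) ≈ -8755.6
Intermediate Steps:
f(Q) = 1 (f(Q) = (5 + 1)/(6 + 0) = 6/6 = 6*(1/6) = 1)
O(A) = 2*A
H = -21 (H = 2*3 - 1*27 = 6 - 27 = -21)
o(a) = sqrt(2)*sqrt(a) (o(a) = sqrt(2*a) = sqrt(2)*sqrt(a))
H*417 + o(f(-2)) = -21*417 + sqrt(2)*sqrt(1) = -8757 + sqrt(2)*1 = -8757 + sqrt(2)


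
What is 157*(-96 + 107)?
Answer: 1727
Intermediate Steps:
157*(-96 + 107) = 157*11 = 1727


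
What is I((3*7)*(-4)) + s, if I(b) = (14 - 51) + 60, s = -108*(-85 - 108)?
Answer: 20867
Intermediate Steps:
s = 20844 (s = -108*(-193) = 20844)
I(b) = 23 (I(b) = -37 + 60 = 23)
I((3*7)*(-4)) + s = 23 + 20844 = 20867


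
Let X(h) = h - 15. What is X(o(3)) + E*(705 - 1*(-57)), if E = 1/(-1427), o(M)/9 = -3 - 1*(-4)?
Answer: -9324/1427 ≈ -6.5340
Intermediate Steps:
o(M) = 9 (o(M) = 9*(-3 - 1*(-4)) = 9*(-3 + 4) = 9*1 = 9)
E = -1/1427 ≈ -0.00070077
X(h) = -15 + h
X(o(3)) + E*(705 - 1*(-57)) = (-15 + 9) - (705 - 1*(-57))/1427 = -6 - (705 + 57)/1427 = -6 - 1/1427*762 = -6 - 762/1427 = -9324/1427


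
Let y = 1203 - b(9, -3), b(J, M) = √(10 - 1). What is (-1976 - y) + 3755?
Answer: 579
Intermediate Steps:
b(J, M) = 3 (b(J, M) = √9 = 3)
y = 1200 (y = 1203 - 1*3 = 1203 - 3 = 1200)
(-1976 - y) + 3755 = (-1976 - 1*1200) + 3755 = (-1976 - 1200) + 3755 = -3176 + 3755 = 579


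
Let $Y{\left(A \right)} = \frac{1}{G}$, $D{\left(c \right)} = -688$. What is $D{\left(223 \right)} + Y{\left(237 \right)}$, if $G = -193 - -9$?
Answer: $- \frac{126593}{184} \approx -688.01$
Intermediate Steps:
$G = -184$ ($G = -193 + 9 = -184$)
$Y{\left(A \right)} = - \frac{1}{184}$ ($Y{\left(A \right)} = \frac{1}{-184} = - \frac{1}{184}$)
$D{\left(223 \right)} + Y{\left(237 \right)} = -688 - \frac{1}{184} = - \frac{126593}{184}$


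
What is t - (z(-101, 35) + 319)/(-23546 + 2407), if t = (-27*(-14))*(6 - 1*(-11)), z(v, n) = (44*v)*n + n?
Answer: 135684028/21139 ≈ 6418.7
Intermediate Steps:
z(v, n) = n + 44*n*v (z(v, n) = 44*n*v + n = n + 44*n*v)
t = 6426 (t = 378*(6 + 11) = 378*17 = 6426)
t - (z(-101, 35) + 319)/(-23546 + 2407) = 6426 - (35*(1 + 44*(-101)) + 319)/(-23546 + 2407) = 6426 - (35*(1 - 4444) + 319)/(-21139) = 6426 - (35*(-4443) + 319)*(-1)/21139 = 6426 - (-155505 + 319)*(-1)/21139 = 6426 - (-155186)*(-1)/21139 = 6426 - 1*155186/21139 = 6426 - 155186/21139 = 135684028/21139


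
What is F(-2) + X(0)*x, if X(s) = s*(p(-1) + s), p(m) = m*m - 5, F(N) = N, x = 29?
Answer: -2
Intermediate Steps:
p(m) = -5 + m**2 (p(m) = m**2 - 5 = -5 + m**2)
X(s) = s*(-4 + s) (X(s) = s*((-5 + (-1)**2) + s) = s*((-5 + 1) + s) = s*(-4 + s))
F(-2) + X(0)*x = -2 + (0*(-4 + 0))*29 = -2 + (0*(-4))*29 = -2 + 0*29 = -2 + 0 = -2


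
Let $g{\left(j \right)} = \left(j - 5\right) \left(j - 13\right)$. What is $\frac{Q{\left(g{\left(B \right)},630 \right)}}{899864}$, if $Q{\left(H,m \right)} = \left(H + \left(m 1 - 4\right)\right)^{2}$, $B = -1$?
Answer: $\frac{126025}{224966} \approx 0.5602$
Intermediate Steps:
$g{\left(j \right)} = \left(-13 + j\right) \left(-5 + j\right)$ ($g{\left(j \right)} = \left(-5 + j\right) \left(-13 + j\right) = \left(-13 + j\right) \left(-5 + j\right)$)
$Q{\left(H,m \right)} = \left(-4 + H + m\right)^{2}$ ($Q{\left(H,m \right)} = \left(H + \left(m - 4\right)\right)^{2} = \left(H + \left(-4 + m\right)\right)^{2} = \left(-4 + H + m\right)^{2}$)
$\frac{Q{\left(g{\left(B \right)},630 \right)}}{899864} = \frac{\left(-4 + \left(65 + \left(-1\right)^{2} - -18\right) + 630\right)^{2}}{899864} = \left(-4 + \left(65 + 1 + 18\right) + 630\right)^{2} \cdot \frac{1}{899864} = \left(-4 + 84 + 630\right)^{2} \cdot \frac{1}{899864} = 710^{2} \cdot \frac{1}{899864} = 504100 \cdot \frac{1}{899864} = \frac{126025}{224966}$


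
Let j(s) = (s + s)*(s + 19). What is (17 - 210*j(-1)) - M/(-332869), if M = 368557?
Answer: 2522516970/332869 ≈ 7578.1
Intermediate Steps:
j(s) = 2*s*(19 + s) (j(s) = (2*s)*(19 + s) = 2*s*(19 + s))
(17 - 210*j(-1)) - M/(-332869) = (17 - 420*(-1)*(19 - 1)) - 368557/(-332869) = (17 - 420*(-1)*18) - 368557*(-1)/332869 = (17 - 210*(-36)) - 1*(-368557/332869) = (17 + 7560) + 368557/332869 = 7577 + 368557/332869 = 2522516970/332869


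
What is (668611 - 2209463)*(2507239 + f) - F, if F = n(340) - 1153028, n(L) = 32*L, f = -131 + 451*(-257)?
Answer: -3684485701104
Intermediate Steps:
f = -116038 (f = -131 - 115907 = -116038)
F = -1142148 (F = 32*340 - 1153028 = 10880 - 1153028 = -1142148)
(668611 - 2209463)*(2507239 + f) - F = (668611 - 2209463)*(2507239 - 116038) - 1*(-1142148) = -1540852*2391201 + 1142148 = -3684486843252 + 1142148 = -3684485701104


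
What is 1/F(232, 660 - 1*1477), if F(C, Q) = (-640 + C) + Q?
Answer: -1/1225 ≈ -0.00081633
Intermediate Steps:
F(C, Q) = -640 + C + Q
1/F(232, 660 - 1*1477) = 1/(-640 + 232 + (660 - 1*1477)) = 1/(-640 + 232 + (660 - 1477)) = 1/(-640 + 232 - 817) = 1/(-1225) = -1/1225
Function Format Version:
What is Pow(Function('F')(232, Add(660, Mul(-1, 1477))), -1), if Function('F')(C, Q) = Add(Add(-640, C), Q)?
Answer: Rational(-1, 1225) ≈ -0.00081633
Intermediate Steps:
Function('F')(C, Q) = Add(-640, C, Q)
Pow(Function('F')(232, Add(660, Mul(-1, 1477))), -1) = Pow(Add(-640, 232, Add(660, Mul(-1, 1477))), -1) = Pow(Add(-640, 232, Add(660, -1477)), -1) = Pow(Add(-640, 232, -817), -1) = Pow(-1225, -1) = Rational(-1, 1225)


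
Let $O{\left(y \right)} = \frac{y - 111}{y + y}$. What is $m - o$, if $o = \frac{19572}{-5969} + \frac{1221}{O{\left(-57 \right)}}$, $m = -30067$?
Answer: $- \frac{5163084659}{167132} \approx -30892.0$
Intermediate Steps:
$O{\left(y \right)} = \frac{-111 + y}{2 y}$
$o = \frac{137926815}{167132}$ ($o = \frac{19572}{-5969} + \frac{1221}{\frac{1}{2} \frac{1}{-57} \left(-111 - 57\right)} = 19572 \left(- \frac{1}{5969}\right) + \frac{1221}{\frac{1}{2} \left(- \frac{1}{57}\right) \left(-168\right)} = - \frac{19572}{5969} + \frac{1221}{\frac{28}{19}} = - \frac{19572}{5969} + 1221 \cdot \frac{19}{28} = - \frac{19572}{5969} + \frac{23199}{28} = \frac{137926815}{167132} \approx 825.26$)
$m - o = -30067 - \frac{137926815}{167132} = - \frac{5163084659}{167132}$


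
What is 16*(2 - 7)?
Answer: -80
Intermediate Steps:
16*(2 - 7) = 16*(-5) = -80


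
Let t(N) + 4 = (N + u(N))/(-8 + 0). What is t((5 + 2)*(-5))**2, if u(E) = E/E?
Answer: 1/16 ≈ 0.062500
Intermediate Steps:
u(E) = 1
t(N) = -33/8 - N/8 (t(N) = -4 + (N + 1)/(-8 + 0) = -4 + (1 + N)/(-8) = -4 + (1 + N)*(-1/8) = -4 + (-1/8 - N/8) = -33/8 - N/8)
t((5 + 2)*(-5))**2 = (-33/8 - (5 + 2)*(-5)/8)**2 = (-33/8 - 7*(-5)/8)**2 = (-33/8 - 1/8*(-35))**2 = (-33/8 + 35/8)**2 = (1/4)**2 = 1/16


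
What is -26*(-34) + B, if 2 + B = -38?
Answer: 844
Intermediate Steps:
B = -40 (B = -2 - 38 = -40)
-26*(-34) + B = -26*(-34) - 40 = 884 - 40 = 844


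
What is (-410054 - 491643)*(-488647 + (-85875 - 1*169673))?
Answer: 671038398915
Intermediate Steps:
(-410054 - 491643)*(-488647 + (-85875 - 1*169673)) = -901697*(-488647 + (-85875 - 169673)) = -901697*(-488647 - 255548) = -901697*(-744195) = 671038398915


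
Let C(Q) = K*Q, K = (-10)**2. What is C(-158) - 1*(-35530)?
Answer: 19730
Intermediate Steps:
K = 100
C(Q) = 100*Q
C(-158) - 1*(-35530) = 100*(-158) - 1*(-35530) = -15800 + 35530 = 19730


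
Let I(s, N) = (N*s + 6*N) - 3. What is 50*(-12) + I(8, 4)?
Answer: -547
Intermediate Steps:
I(s, N) = -3 + 6*N + N*s (I(s, N) = (6*N + N*s) - 3 = -3 + 6*N + N*s)
50*(-12) + I(8, 4) = 50*(-12) + (-3 + 6*4 + 4*8) = -600 + (-3 + 24 + 32) = -600 + 53 = -547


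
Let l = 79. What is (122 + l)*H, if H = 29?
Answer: 5829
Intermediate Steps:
(122 + l)*H = (122 + 79)*29 = 201*29 = 5829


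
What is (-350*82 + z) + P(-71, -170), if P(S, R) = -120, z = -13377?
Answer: -42197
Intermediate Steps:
(-350*82 + z) + P(-71, -170) = (-350*82 - 13377) - 120 = (-28700 - 13377) - 120 = -42077 - 120 = -42197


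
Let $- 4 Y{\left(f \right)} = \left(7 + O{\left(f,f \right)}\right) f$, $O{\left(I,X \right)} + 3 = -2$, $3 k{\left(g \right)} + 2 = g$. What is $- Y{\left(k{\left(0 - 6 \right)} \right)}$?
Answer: $- \frac{4}{3} \approx -1.3333$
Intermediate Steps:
$k{\left(g \right)} = - \frac{2}{3} + \frac{g}{3}$
$O{\left(I,X \right)} = -5$ ($O{\left(I,X \right)} = -3 - 2 = -5$)
$Y{\left(f \right)} = - \frac{f}{2}$ ($Y{\left(f \right)} = - \frac{\left(7 - 5\right) f}{4} = - \frac{2 f}{4} = - \frac{f}{2}$)
$- Y{\left(k{\left(0 - 6 \right)} \right)} = - \frac{\left(-1\right) \left(- \frac{2}{3} + \frac{0 - 6}{3}\right)}{2} = - \frac{\left(-1\right) \left(- \frac{2}{3} + \frac{1}{3} \left(-6\right)\right)}{2} = - \frac{\left(-1\right) \left(- \frac{2}{3} - 2\right)}{2} = - \frac{\left(-1\right) \left(-8\right)}{2 \cdot 3} = \left(-1\right) \frac{4}{3} = - \frac{4}{3}$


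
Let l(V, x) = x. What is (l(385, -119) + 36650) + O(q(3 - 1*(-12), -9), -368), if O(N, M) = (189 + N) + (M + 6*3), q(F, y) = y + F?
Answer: 36376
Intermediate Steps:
q(F, y) = F + y
O(N, M) = 207 + M + N (O(N, M) = (189 + N) + (M + 18) = (189 + N) + (18 + M) = 207 + M + N)
(l(385, -119) + 36650) + O(q(3 - 1*(-12), -9), -368) = (-119 + 36650) + (207 - 368 + ((3 - 1*(-12)) - 9)) = 36531 + (207 - 368 + ((3 + 12) - 9)) = 36531 + (207 - 368 + (15 - 9)) = 36531 + (207 - 368 + 6) = 36531 - 155 = 36376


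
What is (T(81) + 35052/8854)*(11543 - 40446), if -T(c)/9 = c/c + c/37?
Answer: 117144205836/163799 ≈ 7.1517e+5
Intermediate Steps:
T(c) = -9 - 9*c/37 (T(c) = -9*(c/c + c/37) = -9*(1 + c*(1/37)) = -9*(1 + c/37) = -9 - 9*c/37)
(T(81) + 35052/8854)*(11543 - 40446) = ((-9 - 9/37*81) + 35052/8854)*(11543 - 40446) = ((-9 - 729/37) + 35052*(1/8854))*(-28903) = (-1062/37 + 17526/4427)*(-28903) = -4053012/163799*(-28903) = 117144205836/163799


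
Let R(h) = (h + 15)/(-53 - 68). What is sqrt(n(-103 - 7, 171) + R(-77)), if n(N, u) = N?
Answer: 24*I*sqrt(23)/11 ≈ 10.464*I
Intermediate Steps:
R(h) = -15/121 - h/121 (R(h) = (15 + h)/(-121) = (15 + h)*(-1/121) = -15/121 - h/121)
sqrt(n(-103 - 7, 171) + R(-77)) = sqrt((-103 - 7) + (-15/121 - 1/121*(-77))) = sqrt(-110 + (-15/121 + 7/11)) = sqrt(-110 + 62/121) = sqrt(-13248/121) = 24*I*sqrt(23)/11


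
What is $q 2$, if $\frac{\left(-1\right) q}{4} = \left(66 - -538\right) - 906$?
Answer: $2416$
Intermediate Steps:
$q = 1208$ ($q = - 4 \left(\left(66 - -538\right) - 906\right) = - 4 \left(\left(66 + 538\right) - 906\right) = - 4 \left(604 - 906\right) = \left(-4\right) \left(-302\right) = 1208$)
$q 2 = 1208 \cdot 2 = 2416$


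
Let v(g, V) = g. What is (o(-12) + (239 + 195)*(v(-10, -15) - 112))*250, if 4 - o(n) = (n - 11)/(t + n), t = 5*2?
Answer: -13238875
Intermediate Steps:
t = 10
o(n) = 4 - (-11 + n)/(10 + n) (o(n) = 4 - (n - 11)/(10 + n) = 4 - (-11 + n)/(10 + n))
(o(-12) + (239 + 195)*(v(-10, -15) - 112))*250 = (3*(17 - 12)/(10 - 12) + (239 + 195)*(-10 - 112))*250 = (3*5/(-2) + 434*(-122))*250 = (3*(-1/2)*5 - 52948)*250 = (-15/2 - 52948)*250 = -105911/2*250 = -13238875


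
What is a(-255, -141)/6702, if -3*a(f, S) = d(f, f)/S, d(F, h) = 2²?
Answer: 2/1417473 ≈ 1.4110e-6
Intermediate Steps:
d(F, h) = 4
a(f, S) = -4/(3*S)
a(-255, -141)/6702 = -4/3/(-141)/6702 = -4/3*(-1/141)*(1/6702) = (4/423)*(1/6702) = 2/1417473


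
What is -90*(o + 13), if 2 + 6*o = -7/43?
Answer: -48915/43 ≈ -1137.6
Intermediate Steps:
o = -31/86 (o = -⅓ + (-7/43)/6 = -⅓ + (-7*1/43)/6 = -⅓ + (⅙)*(-7/43) = -⅓ - 7/258 = -31/86 ≈ -0.36047)
-90*(o + 13) = -90*(-31/86 + 13) = -90*1087/86 = -48915/43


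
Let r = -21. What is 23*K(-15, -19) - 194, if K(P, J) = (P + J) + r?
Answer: -1459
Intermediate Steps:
K(P, J) = -21 + J + P (K(P, J) = (P + J) - 21 = (J + P) - 21 = -21 + J + P)
23*K(-15, -19) - 194 = 23*(-21 - 19 - 15) - 194 = 23*(-55) - 194 = -1265 - 194 = -1459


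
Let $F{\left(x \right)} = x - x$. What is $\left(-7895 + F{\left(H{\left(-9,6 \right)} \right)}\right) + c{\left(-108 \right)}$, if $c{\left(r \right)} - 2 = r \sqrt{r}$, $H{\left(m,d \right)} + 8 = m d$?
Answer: $-7893 - 648 i \sqrt{3} \approx -7893.0 - 1122.4 i$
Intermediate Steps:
$H{\left(m,d \right)} = -8 + d m$ ($H{\left(m,d \right)} = -8 + m d = -8 + d m$)
$c{\left(r \right)} = 2 + r^{\frac{3}{2}}$ ($c{\left(r \right)} = 2 + r \sqrt{r} = 2 + r^{\frac{3}{2}}$)
$F{\left(x \right)} = 0$
$\left(-7895 + F{\left(H{\left(-9,6 \right)} \right)}\right) + c{\left(-108 \right)} = \left(-7895 + 0\right) + \left(2 + \left(-108\right)^{\frac{3}{2}}\right) = -7895 + \left(2 - 648 i \sqrt{3}\right) = -7893 - 648 i \sqrt{3}$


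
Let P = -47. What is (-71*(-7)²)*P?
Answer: 163513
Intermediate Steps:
(-71*(-7)²)*P = -71*(-7)²*(-47) = -71*49*(-47) = -3479*(-47) = 163513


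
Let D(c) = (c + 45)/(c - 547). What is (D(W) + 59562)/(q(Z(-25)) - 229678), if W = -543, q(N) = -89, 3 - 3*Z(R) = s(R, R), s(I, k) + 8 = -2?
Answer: -10820513/41741005 ≈ -0.25923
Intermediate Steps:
s(I, k) = -10 (s(I, k) = -8 - 2 = -10)
Z(R) = 13/3 (Z(R) = 1 - ⅓*(-10) = 1 + 10/3 = 13/3)
D(c) = (45 + c)/(-547 + c)
(D(W) + 59562)/(q(Z(-25)) - 229678) = ((45 - 543)/(-547 - 543) + 59562)/(-89 - 229678) = (-498/(-1090) + 59562)/(-229767) = (-1/1090*(-498) + 59562)*(-1/229767) = (249/545 + 59562)*(-1/229767) = (32461539/545)*(-1/229767) = -10820513/41741005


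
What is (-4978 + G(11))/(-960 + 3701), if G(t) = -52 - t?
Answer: -5041/2741 ≈ -1.8391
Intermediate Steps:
(-4978 + G(11))/(-960 + 3701) = (-4978 + (-52 - 1*11))/(-960 + 3701) = (-4978 + (-52 - 11))/2741 = (-4978 - 63)*(1/2741) = -5041*1/2741 = -5041/2741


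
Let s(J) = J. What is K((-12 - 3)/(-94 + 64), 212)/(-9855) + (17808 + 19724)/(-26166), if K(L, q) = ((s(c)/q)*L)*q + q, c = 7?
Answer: -125172211/85955310 ≈ -1.4562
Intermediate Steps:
K(L, q) = q + 7*L (K(L, q) = ((7/q)*L)*q + q = (7*L/q)*q + q = 7*L + q = q + 7*L)
K((-12 - 3)/(-94 + 64), 212)/(-9855) + (17808 + 19724)/(-26166) = (212 + 7*((-12 - 3)/(-94 + 64)))/(-9855) + (17808 + 19724)/(-26166) = (212 + 7*(-15/(-30)))*(-1/9855) + 37532*(-1/26166) = (212 + 7*(-15*(-1/30)))*(-1/9855) - 18766/13083 = (212 + 7*(½))*(-1/9855) - 18766/13083 = (212 + 7/2)*(-1/9855) - 18766/13083 = (431/2)*(-1/9855) - 18766/13083 = -431/19710 - 18766/13083 = -125172211/85955310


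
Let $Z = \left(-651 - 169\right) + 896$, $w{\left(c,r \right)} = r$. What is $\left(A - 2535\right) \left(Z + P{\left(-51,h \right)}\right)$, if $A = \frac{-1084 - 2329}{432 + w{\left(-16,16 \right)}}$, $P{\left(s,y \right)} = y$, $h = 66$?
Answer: $- \frac{80875603}{224} \approx -3.6105 \cdot 10^{5}$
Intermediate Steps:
$Z = 76$ ($Z = -820 + 896 = 76$)
$A = - \frac{3413}{448}$ ($A = \frac{-1084 - 2329}{432 + 16} = - \frac{3413}{448} \approx -7.6183$)
$\left(A - 2535\right) \left(Z + P{\left(-51,h \right)}\right) = \left(- \frac{3413}{448} - 2535\right) \left(76 + 66\right) = \left(- \frac{1139093}{448}\right) 142 = - \frac{80875603}{224}$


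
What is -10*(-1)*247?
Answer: 2470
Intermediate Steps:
-10*(-1)*247 = 10*247 = 2470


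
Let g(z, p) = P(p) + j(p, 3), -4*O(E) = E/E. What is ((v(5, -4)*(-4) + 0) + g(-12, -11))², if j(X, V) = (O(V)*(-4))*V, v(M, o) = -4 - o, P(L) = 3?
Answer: 36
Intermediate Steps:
O(E) = -¼ (O(E) = -E/(4*E) = -¼*1 = -¼)
j(X, V) = V (j(X, V) = (-¼*(-4))*V = 1*V = V)
g(z, p) = 6 (g(z, p) = 3 + 3 = 6)
((v(5, -4)*(-4) + 0) + g(-12, -11))² = (((-4 - 1*(-4))*(-4) + 0) + 6)² = (((-4 + 4)*(-4) + 0) + 6)² = ((0*(-4) + 0) + 6)² = ((0 + 0) + 6)² = (0 + 6)² = 6² = 36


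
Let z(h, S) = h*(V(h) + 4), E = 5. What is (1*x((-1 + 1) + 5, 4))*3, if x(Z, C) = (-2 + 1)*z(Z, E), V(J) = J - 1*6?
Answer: -45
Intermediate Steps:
V(J) = -6 + J (V(J) = J - 6 = -6 + J)
z(h, S) = h*(-2 + h) (z(h, S) = h*((-6 + h) + 4) = h*(-2 + h))
x(Z, C) = -Z*(-2 + Z) (x(Z, C) = (-2 + 1)*(Z*(-2 + Z)) = -Z*(-2 + Z))
(1*x((-1 + 1) + 5, 4))*3 = (1*(((-1 + 1) + 5)*(2 - ((-1 + 1) + 5))))*3 = (1*((0 + 5)*(2 - (0 + 5))))*3 = (1*(5*(2 - 1*5)))*3 = (1*(5*(2 - 5)))*3 = (1*(5*(-3)))*3 = (1*(-15))*3 = -15*3 = -45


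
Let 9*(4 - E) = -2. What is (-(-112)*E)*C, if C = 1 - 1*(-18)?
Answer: 80864/9 ≈ 8984.9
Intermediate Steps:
E = 38/9 (E = 4 - ⅑*(-2) = 4 + 2/9 = 38/9 ≈ 4.2222)
C = 19 (C = 1 + 18 = 19)
(-(-112)*E)*C = -(-112)*38/9*19 = -28*(-152/9)*19 = (4256/9)*19 = 80864/9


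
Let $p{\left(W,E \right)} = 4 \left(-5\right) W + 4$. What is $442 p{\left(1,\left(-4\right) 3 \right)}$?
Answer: $-7072$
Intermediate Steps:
$p{\left(W,E \right)} = 4 - 20 W$ ($p{\left(W,E \right)} = - 20 W + 4 = 4 - 20 W$)
$442 p{\left(1,\left(-4\right) 3 \right)} = 442 \left(4 - 20\right) = 442 \left(-16\right) = -7072$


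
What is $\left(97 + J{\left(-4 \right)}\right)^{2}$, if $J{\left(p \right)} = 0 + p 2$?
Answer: $7921$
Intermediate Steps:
$J{\left(p \right)} = 2 p$ ($J{\left(p \right)} = 0 + 2 p = 2 p$)
$\left(97 + J{\left(-4 \right)}\right)^{2} = \left(97 + 2 \left(-4\right)\right)^{2} = \left(97 - 8\right)^{2} = 89^{2} = 7921$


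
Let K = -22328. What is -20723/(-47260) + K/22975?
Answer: -6813063/12774100 ≈ -0.53335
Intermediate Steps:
-20723/(-47260) + K/22975 = -20723/(-47260) - 22328/22975 = -20723*(-1/47260) - 22328*1/22975 = 1219/2780 - 22328/22975 = -6813063/12774100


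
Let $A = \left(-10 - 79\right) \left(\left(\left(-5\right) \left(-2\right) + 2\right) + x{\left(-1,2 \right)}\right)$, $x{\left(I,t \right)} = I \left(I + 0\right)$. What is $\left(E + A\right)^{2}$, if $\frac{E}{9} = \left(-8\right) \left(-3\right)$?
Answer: $885481$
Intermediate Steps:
$x{\left(I,t \right)} = I^{2}$ ($x{\left(I,t \right)} = I I = I^{2}$)
$E = 216$ ($E = 9 \left(\left(-8\right) \left(-3\right)\right) = 9 \cdot 24 = 216$)
$A = -1157$ ($A = \left(-10 - 79\right) \left(\left(\left(-5\right) \left(-2\right) + 2\right) + \left(-1\right)^{2}\right) = - 89 \left(\left(10 + 2\right) + 1\right) = - 89 \left(12 + 1\right) = \left(-89\right) 13 = -1157$)
$\left(E + A\right)^{2} = \left(216 - 1157\right)^{2} = \left(-941\right)^{2} = 885481$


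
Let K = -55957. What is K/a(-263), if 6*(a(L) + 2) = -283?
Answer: 335742/295 ≈ 1138.1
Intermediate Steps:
a(L) = -295/6 (a(L) = -2 + (⅙)*(-283) = -2 - 283/6 = -295/6)
K/a(-263) = -55957/(-295/6) = -55957*(-6/295) = 335742/295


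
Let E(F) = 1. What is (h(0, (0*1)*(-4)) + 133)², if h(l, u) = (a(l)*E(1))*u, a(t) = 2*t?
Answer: 17689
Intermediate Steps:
h(l, u) = 2*l*u (h(l, u) = ((2*l)*1)*u = (2*l)*u = 2*l*u)
(h(0, (0*1)*(-4)) + 133)² = (2*0*((0*1)*(-4)) + 133)² = (2*0*(0*(-4)) + 133)² = (2*0*0 + 133)² = (0 + 133)² = 133² = 17689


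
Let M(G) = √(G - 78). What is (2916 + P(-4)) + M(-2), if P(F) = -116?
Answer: 2800 + 4*I*√5 ≈ 2800.0 + 8.9443*I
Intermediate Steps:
M(G) = √(-78 + G)
(2916 + P(-4)) + M(-2) = (2916 - 116) + √(-78 - 2) = 2800 + √(-80) = 2800 + 4*I*√5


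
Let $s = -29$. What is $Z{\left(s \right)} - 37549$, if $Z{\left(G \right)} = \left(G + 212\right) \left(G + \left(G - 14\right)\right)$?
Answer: $-50725$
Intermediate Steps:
$Z{\left(G \right)} = \left(-14 + 2 G\right) \left(212 + G\right)$ ($Z{\left(G \right)} = \left(212 + G\right) \left(G + \left(-14 + G\right)\right) = \left(212 + G\right) \left(-14 + 2 G\right) = \left(-14 + 2 G\right) \left(212 + G\right)$)
$Z{\left(s \right)} - 37549 = \left(-2968 + 2 \left(-29\right)^{2} + 410 \left(-29\right)\right) - 37549 = \left(-2968 + 2 \cdot 841 - 11890\right) - 37549 = \left(-2968 + 1682 - 11890\right) - 37549 = -13176 - 37549 = -50725$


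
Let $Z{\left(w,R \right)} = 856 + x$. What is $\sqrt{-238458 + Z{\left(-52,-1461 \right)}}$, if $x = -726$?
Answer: $62 i \sqrt{62} \approx 488.19 i$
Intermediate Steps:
$Z{\left(w,R \right)} = 130$ ($Z{\left(w,R \right)} = 856 - 726 = 130$)
$\sqrt{-238458 + Z{\left(-52,-1461 \right)}} = \sqrt{-238458 + 130} = \sqrt{-238328} = 62 i \sqrt{62}$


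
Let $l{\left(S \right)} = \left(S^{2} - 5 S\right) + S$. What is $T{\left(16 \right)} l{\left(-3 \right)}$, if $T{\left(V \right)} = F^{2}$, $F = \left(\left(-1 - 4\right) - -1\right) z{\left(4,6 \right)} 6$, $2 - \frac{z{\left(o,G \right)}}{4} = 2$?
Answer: $0$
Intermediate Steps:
$z{\left(o,G \right)} = 0$ ($z{\left(o,G \right)} = 8 - 8 = 0$)
$F = 0$ ($F = \left(\left(-1 - 4\right) - -1\right) 0 \cdot 6 = \left(-5 + 1\right) 0 \cdot 6 = \left(-4\right) 0 \cdot 6 = 0 \cdot 6 = 0$)
$T{\left(V \right)} = 0$ ($T{\left(V \right)} = 0^{2} = 0$)
$l{\left(S \right)} = S^{2} - 4 S$
$T{\left(16 \right)} l{\left(-3 \right)} = 0 \left(- 3 \left(-4 - 3\right)\right) = 0 \left(\left(-3\right) \left(-7\right)\right) = 0 \cdot 21 = 0$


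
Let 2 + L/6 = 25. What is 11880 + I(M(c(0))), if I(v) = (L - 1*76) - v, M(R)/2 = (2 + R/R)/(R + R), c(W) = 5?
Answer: 59707/5 ≈ 11941.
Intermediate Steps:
L = 138 (L = -12 + 6*25 = -12 + 150 = 138)
M(R) = 3/R (M(R) = 2*((2 + R/R)/(R + R)) = 2*((2 + 1)/((2*R))) = 2*(3*(1/(2*R))) = 2*(3/(2*R)) = 3/R)
I(v) = 62 - v (I(v) = (138 - 1*76) - v = (138 - 76) - v = 62 - v)
11880 + I(M(c(0))) = 11880 + (62 - 3/5) = 11880 + (62 - 1*⅗) = 11880 + (62 - ⅗) = 11880 + 307/5 = 59707/5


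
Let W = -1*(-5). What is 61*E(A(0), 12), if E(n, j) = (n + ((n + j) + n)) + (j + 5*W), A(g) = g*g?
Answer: 2989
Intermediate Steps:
W = 5
A(g) = g²
E(n, j) = 25 + 2*j + 3*n (E(n, j) = (n + ((n + j) + n)) + (j + 5*5) = (n + ((j + n) + n)) + (j + 25) = (n + (j + 2*n)) + (25 + j) = (j + 3*n) + (25 + j) = 25 + 2*j + 3*n)
61*E(A(0), 12) = 61*(25 + 2*12 + 3*0²) = 61*(25 + 24 + 3*0) = 61*(25 + 24 + 0) = 61*49 = 2989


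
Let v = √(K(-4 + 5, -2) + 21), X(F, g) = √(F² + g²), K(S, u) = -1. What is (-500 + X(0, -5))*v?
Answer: -990*√5 ≈ -2213.7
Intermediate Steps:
v = 2*√5 (v = √(-1 + 21) = √20 = 2*√5 ≈ 4.4721)
(-500 + X(0, -5))*v = (-500 + √(0² + (-5)²))*(2*√5) = (-500 + √(0 + 25))*(2*√5) = (-500 + √25)*(2*√5) = (-500 + 5)*(2*√5) = -990*√5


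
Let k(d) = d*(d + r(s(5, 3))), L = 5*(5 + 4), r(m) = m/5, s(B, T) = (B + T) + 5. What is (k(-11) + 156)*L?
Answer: 11178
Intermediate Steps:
s(B, T) = 5 + B + T
r(m) = m/5 (r(m) = m*(⅕) = m/5)
L = 45 (L = 5*9 = 45)
k(d) = d*(13/5 + d) (k(d) = d*(d + (5 + 5 + 3)/5) = d*(d + (⅕)*13) = d*(d + 13/5) = d*(13/5 + d))
(k(-11) + 156)*L = ((⅕)*(-11)*(13 + 5*(-11)) + 156)*45 = ((⅕)*(-11)*(13 - 55) + 156)*45 = ((⅕)*(-11)*(-42) + 156)*45 = (462/5 + 156)*45 = (1242/5)*45 = 11178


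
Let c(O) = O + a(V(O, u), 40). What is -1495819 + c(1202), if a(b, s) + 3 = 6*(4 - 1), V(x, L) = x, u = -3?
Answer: -1494602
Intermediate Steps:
a(b, s) = 15 (a(b, s) = -3 + 6*(4 - 1) = -3 + 6*3 = -3 + 18 = 15)
c(O) = 15 + O (c(O) = O + 15 = 15 + O)
-1495819 + c(1202) = -1495819 + (15 + 1202) = -1495819 + 1217 = -1494602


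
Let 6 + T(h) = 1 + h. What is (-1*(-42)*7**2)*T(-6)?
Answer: -22638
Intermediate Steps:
T(h) = -5 + h (T(h) = -6 + (1 + h) = -5 + h)
(-1*(-42)*7**2)*T(-6) = (-1*(-42)*7**2)*(-5 - 6) = (42*49)*(-11) = 2058*(-11) = -22638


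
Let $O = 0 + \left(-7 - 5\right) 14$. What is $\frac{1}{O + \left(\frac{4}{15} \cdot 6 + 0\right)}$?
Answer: $- \frac{5}{832} \approx -0.0060096$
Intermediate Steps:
$O = -168$ ($O = 0 + \left(-7 - 5\right) 14 = 0 - 168 = -168$)
$\frac{1}{O + \left(\frac{4}{15} \cdot 6 + 0\right)} = \frac{1}{-168 + \left(\frac{4}{15} \cdot 6 + 0\right)} = \frac{1}{-168 + \left(\frac{8}{5} + 0\right)} = \frac{1}{-168 + \frac{8}{5}} = \frac{1}{- \frac{832}{5}} = - \frac{5}{832}$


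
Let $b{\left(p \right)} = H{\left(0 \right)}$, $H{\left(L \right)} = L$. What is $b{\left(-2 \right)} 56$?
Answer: $0$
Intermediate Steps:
$b{\left(p \right)} = 0$
$b{\left(-2 \right)} 56 = 0 \cdot 56 = 0$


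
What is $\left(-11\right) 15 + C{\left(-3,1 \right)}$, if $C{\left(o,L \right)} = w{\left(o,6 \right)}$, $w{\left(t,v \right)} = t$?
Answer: $-168$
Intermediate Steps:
$C{\left(o,L \right)} = o$
$\left(-11\right) 15 + C{\left(-3,1 \right)} = \left(-11\right) 15 - 3 = -165 - 3 = -168$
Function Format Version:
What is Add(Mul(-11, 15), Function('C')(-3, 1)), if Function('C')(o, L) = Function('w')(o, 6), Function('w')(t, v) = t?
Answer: -168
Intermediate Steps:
Function('C')(o, L) = o
Add(Mul(-11, 15), Function('C')(-3, 1)) = Add(Mul(-11, 15), -3) = Add(-165, -3) = -168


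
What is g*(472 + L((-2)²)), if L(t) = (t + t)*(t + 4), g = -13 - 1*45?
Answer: -31088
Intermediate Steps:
g = -58 (g = -13 - 45 = -58)
L(t) = 2*t*(4 + t) (L(t) = (2*t)*(4 + t) = 2*t*(4 + t))
g*(472 + L((-2)²)) = -58*(472 + 2*(-2)²*(4 + (-2)²)) = -58*(472 + 2*4*(4 + 4)) = -58*(472 + 2*4*8) = -58*(472 + 64) = -58*536 = -31088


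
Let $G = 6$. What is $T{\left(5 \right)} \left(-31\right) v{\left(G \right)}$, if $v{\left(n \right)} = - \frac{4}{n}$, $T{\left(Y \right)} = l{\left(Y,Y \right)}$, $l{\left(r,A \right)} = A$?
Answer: $\frac{310}{3} \approx 103.33$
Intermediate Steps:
$T{\left(Y \right)} = Y$
$T{\left(5 \right)} \left(-31\right) v{\left(G \right)} = 5 \left(-31\right) \left(- \frac{4}{6}\right) = - 155 \left(\left(-4\right) \frac{1}{6}\right) = \left(-155\right) \left(- \frac{2}{3}\right) = \frac{310}{3}$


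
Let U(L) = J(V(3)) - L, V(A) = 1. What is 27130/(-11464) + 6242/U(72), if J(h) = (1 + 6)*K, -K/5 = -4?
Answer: 8714181/97444 ≈ 89.428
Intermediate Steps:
K = 20 (K = -5*(-4) = 20)
J(h) = 140 (J(h) = (1 + 6)*20 = 7*20 = 140)
U(L) = 140 - L
27130/(-11464) + 6242/U(72) = 27130/(-11464) + 6242/(140 - 1*72) = 27130*(-1/11464) + 6242/(140 - 72) = -13565/5732 + 6242/68 = -13565/5732 + 6242*(1/68) = -13565/5732 + 3121/34 = 8714181/97444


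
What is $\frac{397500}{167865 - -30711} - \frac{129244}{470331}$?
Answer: $\frac{4480328221}{2594345796} \approx 1.727$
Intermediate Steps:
$\frac{397500}{167865 - -30711} - \frac{129244}{470331} = \frac{397500}{167865 + 30711} - \frac{129244}{470331} = \frac{397500}{198576} - \frac{129244}{470331} = 397500 \cdot \frac{1}{198576} - \frac{129244}{470331} = \frac{33125}{16548} - \frac{129244}{470331} = \frac{4480328221}{2594345796}$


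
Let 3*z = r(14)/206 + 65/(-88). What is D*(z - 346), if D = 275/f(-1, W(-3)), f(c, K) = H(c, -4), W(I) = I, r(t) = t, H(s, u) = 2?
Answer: -235362775/4944 ≈ -47606.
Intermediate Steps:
f(c, K) = 2
z = -6079/27192 (z = (14/206 + 65/(-88))/3 = (14*(1/206) + 65*(-1/88))/3 = (7/103 - 65/88)/3 = (⅓)*(-6079/9064) = -6079/27192 ≈ -0.22356)
D = 275/2 ≈ 137.50
D*(z - 346) = 275*(-6079/27192 - 346)/2 = (275/2)*(-9414511/27192) = -235362775/4944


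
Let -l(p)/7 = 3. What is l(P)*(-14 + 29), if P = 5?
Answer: -315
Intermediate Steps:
l(p) = -21 (l(p) = -7*3 = -21)
l(P)*(-14 + 29) = -21*(-14 + 29) = -21*15 = -315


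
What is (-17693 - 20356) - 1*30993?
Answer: -69042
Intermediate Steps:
(-17693 - 20356) - 1*30993 = -38049 - 30993 = -69042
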